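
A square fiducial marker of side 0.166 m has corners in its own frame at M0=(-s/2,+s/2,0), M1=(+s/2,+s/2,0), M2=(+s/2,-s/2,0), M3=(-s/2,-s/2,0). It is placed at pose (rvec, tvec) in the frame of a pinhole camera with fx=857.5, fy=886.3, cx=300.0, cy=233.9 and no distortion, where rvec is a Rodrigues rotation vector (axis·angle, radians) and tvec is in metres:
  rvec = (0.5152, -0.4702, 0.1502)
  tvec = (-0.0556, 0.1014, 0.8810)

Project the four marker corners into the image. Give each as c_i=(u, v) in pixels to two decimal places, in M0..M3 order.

c0=(153.61, 406.56) c1=(296.99, 395.86) c2=(337.64, 265.66) c3=(185.23, 264.76)

Intrinsics K: fx=857.5, fy=886.3, cx=300.0, cy=233.9
Marker side s = 0.166 m; corners in marker frame (Z=0):
  M0 = (-0.0830, +0.0830, 0)
  M1 = (+0.0830, +0.0830, 0)
  M2 = (+0.0830, -0.0830, 0)
  M3 = (-0.0830, -0.0830, 0)
rvec = (0.5152, -0.4702, 0.1502), |rvec| = θ = 0.71350 rad = 40.880°
Rodrigues: sinθ=0.65448, 1−cosθ=0.24392; R = I + sinθ·[k]× + (1−cosθ)·[k]×²:
    [+0.88326 -0.25385 -0.39423]
    [+0.02171 +0.86201 -0.50643]
    [+0.46839 +0.43875 +0.76689]
t = (-0.0556, 0.1014, 0.8810) m
M0: Pc = R·M0+t = (-0.14998, +0.17115, +0.87854); u = 857.5·(-0.14998)/0.87854 + 300.0 = 153.6121, v = 886.3·(+0.17115)/0.87854 + 233.9 = 406.5571
M1: Pc = R·M1+t = (-0.00336, +0.17475, +0.95629); u = 857.5·(-0.00336)/0.95629 + 300.0 = 296.9880, v = 886.3·(+0.17475)/0.95629 + 233.9 = 395.8584
M2: Pc = R·M2+t = (+0.03878, +0.03165, +0.88346); u = 857.5·(+0.03878)/0.88346 + 300.0 = 337.6402, v = 886.3·(+0.03165)/0.88346 + 233.9 = 265.6564
M3: Pc = R·M3+t = (-0.10784, +0.02805, +0.80571); u = 857.5·(-0.10784)/0.80571 + 300.0 = 185.2269, v = 886.3·(+0.02805)/0.80571 + 233.9 = 264.7575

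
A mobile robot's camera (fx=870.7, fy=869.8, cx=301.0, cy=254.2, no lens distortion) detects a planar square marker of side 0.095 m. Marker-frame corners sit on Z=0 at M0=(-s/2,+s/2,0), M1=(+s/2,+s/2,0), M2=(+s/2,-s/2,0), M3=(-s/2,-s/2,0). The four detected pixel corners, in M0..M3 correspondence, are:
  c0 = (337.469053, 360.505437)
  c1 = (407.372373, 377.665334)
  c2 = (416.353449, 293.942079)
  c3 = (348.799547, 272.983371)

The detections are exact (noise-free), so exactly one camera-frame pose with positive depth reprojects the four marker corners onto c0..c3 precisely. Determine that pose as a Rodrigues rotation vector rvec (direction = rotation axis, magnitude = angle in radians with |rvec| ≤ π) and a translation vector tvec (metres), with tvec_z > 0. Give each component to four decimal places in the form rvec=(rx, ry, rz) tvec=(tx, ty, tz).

Intrinsics K: fx=870.7, fy=869.8, cx=301.0, cy=254.2
Marker side s = 0.095 m; corners in marker frame (Z=0):
  M0 = (-0.0475, +0.0475, 0)
  M1 = (+0.0475, +0.0475, 0)
  M2 = (+0.0475, -0.0475, 0)
  M3 = (-0.0475, -0.0475, 0)
Detected image corners:
  c0 = (337.469053, 360.505437) px
  c1 = (407.372373, 377.665334) px
  c2 = (416.353449, 293.942079) px
  c3 = (348.799547, 272.983371) px
Planar DLT: solve 8×8 A·h = b for H (H[2,2]=1):
  H  [+923.25252 -212.88054 +378.43114]
  H  [+373.71712 +808.92226 +325.94126]
  H  [+0.52969 -0.28156 +1.00000]
B = K⁻¹H; ‖b₁‖=1.060978, ‖b₂‖=1.060978; λ = 2/(‖b₁‖+‖b₂‖) = 0.942526, sign → tz>0 ⇒ λ=+0.942526
r₁ = λ·B[:,0] = (+0.82682,+0.25906,+0.49925); r₂ = λ·B[:,1] = (-0.13870,+0.95412,-0.26538)
r₃ = r₁×r₂ = (-0.54509,+0.15017,+0.82482); SVD([r₁ r₂ r₃]) → R = UVᵀ:
  R  [+0.82682 -0.13870 -0.54509]
  R  [+0.25906 +0.95412 +0.15017]
  R  [+0.49925 -0.26538 +0.82482]
t = (+0.08382, +0.07774, +0.94253) m
tr R = 2.605756; θ = arccos((tr R − 1)/2) = 0.638689 rad = 36.594°
axis k = ((R−Rᵀ)₃₂, (R−Rᵀ)₁₃, (R−Rᵀ)₂₁) / (2 sinθ) = (-0.348534, -0.875916, +0.333610)
rvec = θ·k = (-0.222605, -0.559437, +0.213073)

rvec=(-0.2226, -0.5594, 0.2131) tvec=(0.0838, 0.0777, 0.9425)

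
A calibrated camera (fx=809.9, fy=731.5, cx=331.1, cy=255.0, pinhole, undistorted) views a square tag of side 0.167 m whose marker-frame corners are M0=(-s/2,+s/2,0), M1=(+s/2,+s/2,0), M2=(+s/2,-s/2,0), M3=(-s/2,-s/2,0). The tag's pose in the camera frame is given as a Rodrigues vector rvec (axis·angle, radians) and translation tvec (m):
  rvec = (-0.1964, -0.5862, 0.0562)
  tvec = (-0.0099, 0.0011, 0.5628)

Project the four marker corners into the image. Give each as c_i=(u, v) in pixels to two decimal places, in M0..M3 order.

Intrinsics K: fx=809.9, fy=731.5, cx=331.1, cy=255.0
Marker side s = 0.167 m; corners in marker frame (Z=0):
  M0 = (-0.0835, +0.0835, 0)
  M1 = (+0.0835, +0.0835, 0)
  M2 = (+0.0835, -0.0835, 0)
  M3 = (-0.0835, -0.0835, 0)
rvec = (-0.1964, -0.5862, 0.0562), |rvec| = θ = 0.62078 rad = 35.568°
Rodrigues: sinθ=0.58167, 1−cosθ=0.18657; R = I + sinθ·[k]× + (1−cosθ)·[k]×²:
    [+0.83210 +0.00308 -0.55461]
    [+0.10840 +0.97980 +0.16808]
    [+0.54393 -0.19998 +0.81496]
t = (-0.0099, 0.0011, 0.5628) m
M0: Pc = R·M0+t = (-0.07912, +0.07386, +0.50068); u = 809.9·(-0.07912)/0.50068 + 331.1 = 203.1111, v = 731.5·(+0.07386)/0.50068 + 255.0 = 362.9119
M1: Pc = R·M1+t = (+0.05984, +0.09196, +0.59152); u = 809.9·(+0.05984)/0.59152 + 331.1 = 413.0290, v = 731.5·(+0.09196)/0.59152 + 255.0 = 368.7272
M2: Pc = R·M2+t = (+0.05932, -0.07166, +0.62492); u = 809.9·(+0.05932)/0.62492 + 331.1 = 407.9840, v = 731.5·(-0.07166)/0.62492 + 255.0 = 171.1159
M3: Pc = R·M3+t = (-0.07964, -0.08976, +0.53408); u = 809.9·(-0.07964)/0.53408 + 331.1 = 210.3342, v = 731.5·(-0.08976)/0.53408 + 255.0 = 132.0549

c0=(203.11, 362.91) c1=(413.03, 368.73) c2=(407.98, 171.12) c3=(210.33, 132.05)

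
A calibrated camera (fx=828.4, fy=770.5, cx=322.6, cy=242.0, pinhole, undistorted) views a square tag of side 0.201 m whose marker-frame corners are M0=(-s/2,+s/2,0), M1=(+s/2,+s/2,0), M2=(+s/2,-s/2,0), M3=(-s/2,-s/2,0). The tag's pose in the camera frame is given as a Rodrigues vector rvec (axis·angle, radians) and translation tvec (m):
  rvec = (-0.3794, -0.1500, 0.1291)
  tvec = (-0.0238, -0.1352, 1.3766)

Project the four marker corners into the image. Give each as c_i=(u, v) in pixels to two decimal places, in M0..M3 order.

c0=(240.08, 208.28) c1=(362.46, 226.46) c2=(371.68, 127.32) c3=(256.09, 108.40)

Intrinsics K: fx=828.4, fy=770.5, cx=322.6, cy=242.0
Marker side s = 0.201 m; corners in marker frame (Z=0):
  M0 = (-0.1005, +0.1005, 0)
  M1 = (+0.1005, +0.1005, 0)
  M2 = (+0.1005, -0.1005, 0)
  M3 = (-0.1005, -0.1005, 0)
rvec = (-0.3794, -0.1500, 0.1291), |rvec| = θ = 0.42791 rad = 24.518°
Rodrigues: sinθ=0.41497, 1−cosθ=0.09017; R = I + sinθ·[k]× + (1−cosθ)·[k]×²:
    [+0.98071 -0.09717 -0.16958]
    [+0.15322 +0.92091 +0.35839]
    [+0.12135 -0.37746 +0.91804]
t = (-0.0238, -0.1352, 1.3766) m
M0: Pc = R·M0+t = (-0.13213, -0.05805, +1.32647); u = 828.4·(-0.13213)/1.32647 + 322.6 = 240.0844, v = 770.5·(-0.05805)/1.32647 + 242.0 = 208.2826
M1: Pc = R·M1+t = (+0.06500, -0.02725, +1.35086); u = 828.4·(+0.06500)/1.35086 + 322.6 = 362.4580, v = 770.5·(-0.02725)/1.35086 + 242.0 = 226.4574
M2: Pc = R·M2+t = (+0.08453, -0.21235, +1.42673); u = 828.4·(+0.08453)/1.42673 + 322.6 = 371.6791, v = 770.5·(-0.21235)/1.42673 + 242.0 = 127.3195
M3: Pc = R·M3+t = (-0.11260, -0.24315, +1.40234); u = 828.4·(-0.11260)/1.40234 + 322.6 = 256.0866, v = 770.5·(-0.24315)/1.40234 + 242.0 = 108.4038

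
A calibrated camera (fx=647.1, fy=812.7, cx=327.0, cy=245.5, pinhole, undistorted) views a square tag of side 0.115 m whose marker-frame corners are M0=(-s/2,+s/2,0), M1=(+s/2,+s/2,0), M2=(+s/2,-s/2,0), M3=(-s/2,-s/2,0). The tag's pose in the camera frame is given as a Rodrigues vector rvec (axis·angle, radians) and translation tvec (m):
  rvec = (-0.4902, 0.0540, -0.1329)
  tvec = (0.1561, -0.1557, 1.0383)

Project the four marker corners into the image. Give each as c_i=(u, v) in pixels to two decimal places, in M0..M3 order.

Intrinsics K: fx=647.1, fy=812.7, cx=327.0, cy=245.5
Marker side s = 0.115 m; corners in marker frame (Z=0):
  M0 = (-0.0575, +0.0575, 0)
  M1 = (+0.0575, +0.0575, 0)
  M2 = (+0.0575, -0.0575, 0)
  M3 = (-0.0575, -0.0575, 0)
rvec = (-0.4902, 0.0540, -0.1329), |rvec| = θ = 0.51076 rad = 29.264°
Rodrigues: sinθ=0.48884, 1−cosθ=0.12763; R = I + sinθ·[k]× + (1−cosθ)·[k]×²:
    [+0.98993 +0.11425 +0.08355]
    [-0.14015 +0.87380 +0.46565]
    [-0.01981 -0.47267 +0.88101]
t = (0.1561, -0.1557, 1.0383) m
M0: Pc = R·M0+t = (+0.10575, -0.09740, +1.01226); u = 647.1·(+0.10575)/1.01226 + 327.0 = 394.6007, v = 812.7·(-0.09740)/1.01226 + 245.5 = 167.3033
M1: Pc = R·M1+t = (+0.21959, -0.11351, +1.00998); u = 647.1·(+0.21959)/1.00998 + 327.0 = 467.6925, v = 812.7·(-0.11351)/1.00998 + 245.5 = 154.1582
M2: Pc = R·M2+t = (+0.20645, -0.21400, +1.06434); u = 647.1·(+0.20645)/1.06434 + 327.0 = 452.5192, v = 812.7·(-0.21400)/1.06434 + 245.5 = 82.0941
M3: Pc = R·M3+t = (+0.09261, -0.19789, +1.06662); u = 647.1·(+0.09261)/1.06662 + 327.0 = 383.1848, v = 812.7·(-0.19789)/1.06662 + 245.5 = 94.7232

c0=(394.60, 167.30) c1=(467.69, 154.16) c2=(452.52, 82.09) c3=(383.18, 94.72)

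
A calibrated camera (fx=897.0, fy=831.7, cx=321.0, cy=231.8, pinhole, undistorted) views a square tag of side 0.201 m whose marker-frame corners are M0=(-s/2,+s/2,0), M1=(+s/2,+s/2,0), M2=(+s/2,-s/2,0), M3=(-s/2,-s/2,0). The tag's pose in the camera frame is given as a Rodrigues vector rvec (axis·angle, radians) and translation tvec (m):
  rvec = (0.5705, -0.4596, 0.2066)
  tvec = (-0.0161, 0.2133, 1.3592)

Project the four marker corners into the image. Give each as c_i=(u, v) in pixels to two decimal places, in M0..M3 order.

c0=(231.37, 409.21) c1=(346.22, 404.79) c2=(389.37, 315.43) c3=(269.15, 313.48)

Intrinsics K: fx=897.0, fy=831.7, cx=321.0, cy=231.8
Marker side s = 0.201 m; corners in marker frame (Z=0):
  M0 = (-0.1005, +0.1005, 0)
  M1 = (+0.1005, +0.1005, 0)
  M2 = (+0.1005, -0.1005, 0)
  M3 = (-0.1005, -0.1005, 0)
rvec = (0.5705, -0.4596, 0.2066), |rvec| = θ = 0.76117 rad = 43.612°
Rodrigues: sinθ=0.68977, 1−cosθ=0.27597; R = I + sinθ·[k]× + (1−cosθ)·[k]×²:
    [+0.87905 -0.31211 -0.36035]
    [+0.06233 +0.82464 -0.56221]
    [+0.47263 +0.47176 +0.74436]
t = (-0.0161, 0.2133, 1.3592) m
M0: Pc = R·M0+t = (-0.13581, +0.28991, +1.35911); u = 897.0·(-0.13581)/1.35911 + 321.0 = 231.3653, v = 831.7·(+0.28991)/1.35911 + 231.8 = 409.2101
M1: Pc = R·M1+t = (+0.04088, +0.30244, +1.45411); u = 897.0·(+0.04088)/1.45411 + 321.0 = 346.2163, v = 831.7·(+0.30244)/1.45411 + 231.8 = 404.7852
M2: Pc = R·M2+t = (+0.10361, +0.13669, +1.35929); u = 897.0·(+0.10361)/1.35929 + 321.0 = 389.3742, v = 831.7·(+0.13669)/1.35929 + 231.8 = 315.4343
M3: Pc = R·M3+t = (-0.07308, +0.12416, +1.26429); u = 897.0·(-0.07308)/1.26429 + 321.0 = 269.1521, v = 831.7·(+0.12416)/1.26429 + 231.8 = 313.4772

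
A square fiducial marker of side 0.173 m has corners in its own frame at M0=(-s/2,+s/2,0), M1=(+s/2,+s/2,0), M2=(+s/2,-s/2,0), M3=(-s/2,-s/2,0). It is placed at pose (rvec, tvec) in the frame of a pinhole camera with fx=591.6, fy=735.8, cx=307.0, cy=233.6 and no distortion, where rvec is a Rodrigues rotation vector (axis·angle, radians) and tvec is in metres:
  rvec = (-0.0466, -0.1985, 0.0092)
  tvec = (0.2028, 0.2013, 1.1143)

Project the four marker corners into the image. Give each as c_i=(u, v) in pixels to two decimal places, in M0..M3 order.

c0=(370.65, 426.45) c1=(457.73, 422.17) c2=(457.06, 308.83) c3=(370.60, 309.57)

Intrinsics K: fx=591.6, fy=735.8, cx=307.0, cy=233.6
Marker side s = 0.173 m; corners in marker frame (Z=0):
  M0 = (-0.0865, +0.0865, 0)
  M1 = (+0.0865, +0.0865, 0)
  M2 = (+0.0865, -0.0865, 0)
  M3 = (-0.0865, -0.0865, 0)
rvec = (-0.0466, -0.1985, 0.0092), |rvec| = θ = 0.20410 rad = 11.694°
Rodrigues: sinθ=0.20269, 1−cosθ=0.02076; R = I + sinθ·[k]× + (1−cosθ)·[k]×²:
    [+0.98033 -0.00453 -0.19734]
    [+0.01375 +0.99888 +0.04537]
    [+0.19691 -0.04719 +0.97929]
t = (0.2028, 0.2013, 1.1143) m
M0: Pc = R·M0+t = (+0.11761, +0.28651, +1.09319); u = 591.6·(+0.11761)/1.09319 + 307.0 = 370.6472, v = 735.8·(+0.28651)/1.09319 + 233.6 = 426.4464
M1: Pc = R·M1+t = (+0.28721, +0.28889, +1.12725); u = 591.6·(+0.28721)/1.12725 + 307.0 = 457.7307, v = 735.8·(+0.28889)/1.12725 + 233.6 = 422.1707
M2: Pc = R·M2+t = (+0.28799, +0.11609, +1.13541); u = 591.6·(+0.28799)/1.13541 + 307.0 = 457.0551, v = 735.8·(+0.11609)/1.13541 + 233.6 = 308.8291
M3: Pc = R·M3+t = (+0.11839, +0.11371, +1.10135); u = 591.6·(+0.11839)/1.10135 + 307.0 = 370.5962, v = 735.8·(+0.11371)/1.10135 + 233.6 = 309.5673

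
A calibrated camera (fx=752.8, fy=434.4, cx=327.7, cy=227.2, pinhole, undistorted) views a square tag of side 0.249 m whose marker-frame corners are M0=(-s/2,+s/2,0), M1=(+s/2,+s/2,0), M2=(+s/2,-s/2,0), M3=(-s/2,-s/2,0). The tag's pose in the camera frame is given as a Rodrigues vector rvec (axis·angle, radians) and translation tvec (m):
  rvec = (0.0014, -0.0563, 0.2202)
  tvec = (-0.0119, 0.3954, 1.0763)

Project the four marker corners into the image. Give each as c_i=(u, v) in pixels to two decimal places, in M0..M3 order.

c0=(214.73, 426.25) c1=(384.86, 445.50) c2=(422.56, 347.87) c3=(253.11, 327.37)

Intrinsics K: fx=752.8, fy=434.4, cx=327.7, cy=227.2
Marker side s = 0.249 m; corners in marker frame (Z=0):
  M0 = (-0.1245, +0.1245, 0)
  M1 = (+0.1245, +0.1245, 0)
  M2 = (+0.1245, -0.1245, 0)
  M3 = (-0.1245, -0.1245, 0)
rvec = (0.0014, -0.0563, 0.2202), |rvec| = θ = 0.22729 rad = 13.023°
Rodrigues: sinθ=0.22534, 1−cosθ=0.02572; R = I + sinθ·[k]× + (1−cosθ)·[k]×²:
    [+0.97428 -0.21835 -0.05566]
    [+0.21827 +0.97586 -0.00756]
    [+0.05597 -0.00478 +0.99842]
t = (-0.0119, 0.3954, 1.0763) m
M0: Pc = R·M0+t = (-0.16038, +0.48972, +1.06874); u = 752.8·(-0.16038)/1.06874 + 327.7 = 214.7292, v = 434.4·(+0.48972)/1.06874 + 227.2 = 426.2522
M1: Pc = R·M1+t = (+0.08221, +0.54407, +1.08267); u = 752.8·(+0.08221)/1.08267 + 327.7 = 384.8646, v = 434.4·(+0.54407)/1.08267 + 227.2 = 445.4964
M2: Pc = R·M2+t = (+0.13658, +0.30108, +1.08386); u = 752.8·(+0.13658)/1.08386 + 327.7 = 422.5637, v = 434.4·(+0.30108)/1.08386 + 227.2 = 347.8694
M3: Pc = R·M3+t = (-0.10601, +0.24673, +1.06993); u = 752.8·(-0.10601)/1.06993 + 327.7 = 253.1088, v = 434.4·(+0.24673)/1.06993 + 227.2 = 327.3750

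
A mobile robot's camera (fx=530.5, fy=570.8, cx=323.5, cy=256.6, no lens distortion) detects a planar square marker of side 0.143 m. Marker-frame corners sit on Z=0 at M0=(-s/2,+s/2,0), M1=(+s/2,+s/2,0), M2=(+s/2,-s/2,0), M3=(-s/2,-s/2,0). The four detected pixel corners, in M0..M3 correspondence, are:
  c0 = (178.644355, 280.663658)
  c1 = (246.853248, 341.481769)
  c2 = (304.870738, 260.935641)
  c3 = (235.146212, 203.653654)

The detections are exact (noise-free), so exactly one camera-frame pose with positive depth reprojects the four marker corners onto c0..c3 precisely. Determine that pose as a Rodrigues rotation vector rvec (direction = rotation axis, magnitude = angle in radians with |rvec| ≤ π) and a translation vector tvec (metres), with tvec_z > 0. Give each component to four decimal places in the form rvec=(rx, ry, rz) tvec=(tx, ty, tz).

rvec=(-0.1239, 0.1932, 0.6493) tvec=(-0.1278, 0.0206, 0.8204)

Intrinsics K: fx=530.5, fy=570.8, cx=323.5, cy=256.6
Marker side s = 0.143 m; corners in marker frame (Z=0):
  M0 = (-0.0715, +0.0715, 0)
  M1 = (+0.0715, +0.0715, 0)
  M2 = (+0.0715, -0.0715, 0)
  M3 = (-0.0715, -0.0715, 0)
Detected image corners:
  c0 = (178.644355, 280.663658) px
  c1 = (246.853248, 341.481769) px
  c2 = (304.870738, 260.935641) px
  c3 = (235.146212, 203.653654) px
Planar DLT: solve 8×8 A·h = b for H (H[2,2]=1):
  H  [+418.46745 -416.22696 +240.86145]
  H  [+341.02155 +532.75439 +270.93970]
  H  [-0.26449 -0.06591 +1.00000]
B = K⁻¹H; ‖b₁‖=1.218935, ‖b₂‖=1.218935; λ = 2/(‖b₁‖+‖b₂‖) = 0.820389, sign → tz>0 ⇒ λ=+0.820389
r₁ = λ·B[:,0] = (+0.77945,+0.58768,-0.21698); r₂ = λ·B[:,1] = (-0.61070,+0.79002,-0.05407)
r₃ = r₁×r₂ = (+0.13964,+0.17466,+0.97468); SVD([r₁ r₂ r₃]) → R = UVᵀ:
  R  [+0.77945 -0.61070 +0.13964]
  R  [+0.58768 +0.79002 +0.17466]
  R  [-0.21698 -0.05407 +0.97468]
t = (-0.12780, +0.02061, +0.82039) m
tr R = 2.544146; θ = arccos((tr R − 1)/2) = 0.688700 rad = 39.460°
axis k = ((R−Rᵀ)₃₂, (R−Rᵀ)₁₃, (R−Rᵀ)₂₁) / (2 sinθ) = (-0.179954, +0.280573, +0.942812)
rvec = θ·k = (-0.123934, +0.193231, +0.649315)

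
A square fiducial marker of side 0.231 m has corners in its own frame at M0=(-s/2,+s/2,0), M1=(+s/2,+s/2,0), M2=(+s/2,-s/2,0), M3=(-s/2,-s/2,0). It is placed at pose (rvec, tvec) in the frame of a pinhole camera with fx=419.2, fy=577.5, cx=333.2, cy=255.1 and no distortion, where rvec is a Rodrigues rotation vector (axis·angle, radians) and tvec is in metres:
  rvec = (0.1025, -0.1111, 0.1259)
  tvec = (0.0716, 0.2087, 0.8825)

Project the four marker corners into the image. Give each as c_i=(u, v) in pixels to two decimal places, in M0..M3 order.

c0=(305.86, 457.82) c1=(411.95, 469.35) c2=(428.21, 325.90) c3=(319.92, 309.57)

Intrinsics K: fx=419.2, fy=577.5, cx=333.2, cy=255.1
Marker side s = 0.231 m; corners in marker frame (Z=0):
  M0 = (-0.1155, +0.1155, 0)
  M1 = (+0.1155, +0.1155, 0)
  M2 = (+0.1155, -0.1155, 0)
  M3 = (-0.1155, -0.1155, 0)
rvec = (0.1025, -0.1111, 0.1259), |rvec| = θ = 0.19672 rad = 11.271°
Rodrigues: sinθ=0.19546, 1−cosθ=0.01929; R = I + sinθ·[k]× + (1−cosθ)·[k]×²:
    [+0.98595 -0.13077 -0.10395]
    [+0.11941 +0.98686 -0.10881]
    [+0.11682 +0.09487 +0.98861]
t = (0.0716, 0.2087, 0.8825) m
M0: Pc = R·M0+t = (-0.05738, +0.30889, +0.87997); u = 419.2·(-0.05738)/0.87997 + 333.2 = 305.8650, v = 577.5·(+0.30889)/0.87997 + 255.1 = 457.8174
M1: Pc = R·M1+t = (+0.17037, +0.33648, +0.90695); u = 419.2·(+0.17037)/0.90695 + 333.2 = 411.9482, v = 577.5·(+0.33648)/0.90695 + 255.1 = 469.3504
M2: Pc = R·M2+t = (+0.20058, +0.10851, +0.88503); u = 419.2·(+0.20058)/0.88503 + 333.2 = 428.2056, v = 577.5·(+0.10851)/0.88503 + 255.1 = 325.9043
M3: Pc = R·M3+t = (-0.02717, +0.08092, +0.85805); u = 419.2·(-0.02717)/0.85805 + 333.2 = 319.9243, v = 577.5·(+0.08092)/0.85805 + 255.1 = 309.5655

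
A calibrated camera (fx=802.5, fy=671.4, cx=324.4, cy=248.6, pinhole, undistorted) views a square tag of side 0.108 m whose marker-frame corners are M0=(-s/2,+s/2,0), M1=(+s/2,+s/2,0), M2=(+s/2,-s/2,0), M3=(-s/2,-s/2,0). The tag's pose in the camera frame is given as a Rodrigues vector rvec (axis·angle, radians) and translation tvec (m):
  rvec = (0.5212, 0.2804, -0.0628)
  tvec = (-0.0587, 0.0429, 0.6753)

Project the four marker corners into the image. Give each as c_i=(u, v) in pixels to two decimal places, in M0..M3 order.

Intrinsics K: fx=802.5, fy=671.4, cx=324.4, cy=248.6
Marker side s = 0.108 m; corners in marker frame (Z=0):
  M0 = (-0.0540, +0.0540, 0)
  M1 = (+0.0540, +0.0540, 0)
  M2 = (+0.0540, -0.0540, 0)
  M3 = (-0.0540, -0.0540, 0)
rvec = (0.5212, 0.2804, -0.0628), |rvec| = θ = 0.59516 rad = 34.100°
Rodrigues: sinθ=0.56064, 1−cosθ=0.17194; R = I + sinθ·[k]× + (1−cosθ)·[k]×²:
    [+0.95992 +0.13010 +0.24825]
    [+0.01178 +0.86622 -0.49952]
    [-0.28003 +0.48242 +0.82997]
t = (-0.0587, 0.0429, 0.6753) m
M0: Pc = R·M0+t = (-0.10351, +0.08904, +0.71647); u = 802.5·(-0.10351)/0.71647 + 324.4 = 208.4610, v = 671.4·(+0.08904)/0.71647 + 248.6 = 332.0384
M1: Pc = R·M1+t = (+0.00016, +0.09031, +0.68623); u = 802.5·(+0.00016)/0.68623 + 324.4 = 324.5883, v = 671.4·(+0.09031)/0.68623 + 248.6 = 336.9607
M2: Pc = R·M2+t = (-0.01389, -0.00324, +0.63413); u = 802.5·(-0.01389)/0.63413 + 324.4 = 306.8225, v = 671.4·(-0.00324)/0.63413 + 248.6 = 245.1698
M3: Pc = R·M3+t = (-0.11756, -0.00451, +0.66437); u = 802.5·(-0.11756)/0.66437 + 324.4 = 182.3969, v = 671.4·(-0.00451)/0.66437 + 248.6 = 244.0399

c0=(208.46, 332.04) c1=(324.59, 336.96) c2=(306.82, 245.17) c3=(182.40, 244.04)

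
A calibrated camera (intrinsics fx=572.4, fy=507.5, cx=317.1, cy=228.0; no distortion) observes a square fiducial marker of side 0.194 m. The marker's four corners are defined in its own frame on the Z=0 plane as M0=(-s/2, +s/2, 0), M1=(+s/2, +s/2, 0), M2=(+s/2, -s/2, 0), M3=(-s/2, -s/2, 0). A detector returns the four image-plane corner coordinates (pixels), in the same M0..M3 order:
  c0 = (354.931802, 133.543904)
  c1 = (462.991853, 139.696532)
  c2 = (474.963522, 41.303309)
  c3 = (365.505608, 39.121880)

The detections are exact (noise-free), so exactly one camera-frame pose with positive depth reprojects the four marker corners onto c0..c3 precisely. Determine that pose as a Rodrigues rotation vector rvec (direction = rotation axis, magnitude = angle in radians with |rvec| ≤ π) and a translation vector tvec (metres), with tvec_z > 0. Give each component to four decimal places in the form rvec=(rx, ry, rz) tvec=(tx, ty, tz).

Intrinsics K: fx=572.4, fy=507.5, cx=317.1, cy=228.0
Marker side s = 0.194 m; corners in marker frame (Z=0):
  M0 = (-0.0970, +0.0970, 0)
  M1 = (+0.0970, +0.0970, 0)
  M2 = (+0.0970, -0.0970, 0)
  M3 = (-0.0970, -0.0970, 0)
Detected image corners:
  c0 = (354.931802, 133.543904) px
  c1 = (462.991853, 139.696532) px
  c2 = (474.963522, 41.303309) px
  c3 = (365.505608, 39.121880) px
Planar DLT: solve 8×8 A·h = b for H (H[2,2]=1):
  H  [+471.77753 -39.77027 +413.44408]
  H  [+2.58159 +500.62829 +88.57906]
  H  [-0.21423 +0.04405 +1.00000]
B = K⁻¹H; ‖b₁‖=0.972217, ‖b₂‖=0.972218; λ = 2/(‖b₁‖+‖b₂‖) = 1.028576, sign → tz>0 ⇒ λ=+1.028576
r₁ = λ·B[:,0] = (+0.96984,+0.10423,-0.22035); r₂ = λ·B[:,1] = (-0.09656,+0.99430,+0.04531)
r₃ = r₁×r₂ = (+0.22382,-0.02266,+0.97437); SVD([r₁ r₂ r₃]) → R = UVᵀ:
  R  [+0.96984 -0.09656 +0.22382]
  R  [+0.10423 +0.99430 -0.02266]
  R  [-0.22035 +0.04531 +0.97437]
t = (+0.17313, -0.28257, +1.02858) m
tr R = 2.938497; θ = arccos((tr R − 1)/2) = 0.248637 rad = 14.246°
axis k = ((R−Rᵀ)₃₂, (R−Rᵀ)₁₃, (R−Rᵀ)₂₁) / (2 sinθ) = (+0.138096, +0.902488, +0.407978)
rvec = θ·k = (+0.034336, +0.224392, +0.101438)

rvec=(0.0343, 0.2244, 0.1014) tvec=(0.1731, -0.2826, 1.0286)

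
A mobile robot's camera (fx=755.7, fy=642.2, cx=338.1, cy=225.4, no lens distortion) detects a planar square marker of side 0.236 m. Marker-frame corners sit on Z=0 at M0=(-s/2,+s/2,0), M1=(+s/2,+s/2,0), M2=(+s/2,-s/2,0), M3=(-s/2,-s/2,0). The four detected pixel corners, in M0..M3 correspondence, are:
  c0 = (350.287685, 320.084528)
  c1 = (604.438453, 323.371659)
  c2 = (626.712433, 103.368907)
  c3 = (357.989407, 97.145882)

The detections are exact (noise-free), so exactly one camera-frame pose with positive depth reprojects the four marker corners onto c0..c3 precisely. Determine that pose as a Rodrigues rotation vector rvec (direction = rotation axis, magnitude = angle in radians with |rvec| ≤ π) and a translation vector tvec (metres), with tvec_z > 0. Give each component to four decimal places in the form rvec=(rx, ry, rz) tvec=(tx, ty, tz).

Intrinsics K: fx=755.7, fy=642.2, cx=338.1, cy=225.4
Marker side s = 0.236 m; corners in marker frame (Z=0):
  M0 = (-0.1180, +0.1180, 0)
  M1 = (+0.1180, +0.1180, 0)
  M2 = (+0.1180, -0.1180, 0)
  M3 = (-0.1180, -0.1180, 0)
Detected image corners:
  c0 = (350.287685, 320.084528) px
  c1 = (604.438453, 323.371659) px
  c2 = (626.712433, 103.368907) px
  c3 = (357.989407, 97.145882) px
Planar DLT: solve 8×8 A·h = b for H (H[2,2]=1):
  H  [+1131.65813 +52.23967 +485.43279]
  H  [+30.74162 +988.84787 +214.13144]
  H  [+0.05104 +0.23911 +1.00000]
B = K⁻¹H; ‖b₁‖=1.475849, ‖b₂‖=1.475849; λ = 2/(‖b₁‖+‖b₂‖) = 0.677576, sign → tz>0 ⇒ λ=+0.677576
r₁ = λ·B[:,0] = (+0.99920,+0.02030,+0.03458); r₂ = λ·B[:,1] = (-0.02565,+0.98646,+0.16201)
r₃ = r₁×r₂ = (-0.03082,-0.16277,+0.98618); SVD([r₁ r₂ r₃]) → R = UVᵀ:
  R  [+0.99920 -0.02565 -0.03082]
  R  [+0.02030 +0.98646 -0.16277]
  R  [+0.03458 +0.16201 +0.98618]
t = (+0.13210, -0.01189, +0.67758) m
tr R = 2.971833; θ = arccos((tr R − 1)/2) = 0.168027 rad = 9.627°
axis k = ((R−Rᵀ)₃₂, (R−Rᵀ)₁₃, (R−Rᵀ)₂₁) / (2 sinθ) = (+0.971027, -0.195549, +0.137360)
rvec = θ·k = (+0.163159, -0.032858, +0.023080)

rvec=(0.1632, -0.0329, 0.0231) tvec=(0.1321, -0.0119, 0.6776)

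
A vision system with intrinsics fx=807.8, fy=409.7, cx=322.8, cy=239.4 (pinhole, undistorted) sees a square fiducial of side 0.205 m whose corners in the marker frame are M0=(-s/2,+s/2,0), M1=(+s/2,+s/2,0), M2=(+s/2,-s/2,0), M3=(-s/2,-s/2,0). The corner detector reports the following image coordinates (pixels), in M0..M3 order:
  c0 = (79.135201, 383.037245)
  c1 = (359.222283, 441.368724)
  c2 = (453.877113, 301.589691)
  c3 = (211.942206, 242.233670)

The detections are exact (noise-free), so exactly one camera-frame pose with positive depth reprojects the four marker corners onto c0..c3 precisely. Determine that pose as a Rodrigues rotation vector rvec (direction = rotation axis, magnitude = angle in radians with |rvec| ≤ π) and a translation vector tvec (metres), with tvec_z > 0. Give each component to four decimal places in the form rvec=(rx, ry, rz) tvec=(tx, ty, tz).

Intrinsics K: fx=807.8, fy=409.7, cx=322.8, cy=239.4
Marker side s = 0.205 m; corners in marker frame (Z=0):
  M0 = (-0.1025, +0.1025, 0)
  M1 = (+0.1025, +0.1025, 0)
  M2 = (+0.1025, -0.1025, 0)
  M3 = (-0.1025, -0.1025, 0)
Detected image corners:
  c0 = (79.135201, 383.037245) px
  c1 = (359.222283, 441.368724) px
  c2 = (453.877113, 301.589691) px
  c3 = (211.942206, 242.233670) px
Planar DLT: solve 8×8 A·h = b for H (H[2,2]=1):
  H  [+1345.71409 -714.87614 +283.26689]
  H  [+383.98858 +482.55550 +338.67064]
  H  [+0.28298 -0.58973 +1.00000]
B = K⁻¹H; ‖b₁‖=1.757027, ‖b₂‖=1.757027; λ = 2/(‖b₁‖+‖b₂‖) = 0.569143, sign → tz>0 ⇒ λ=+0.569143
r₁ = λ·B[:,0] = (+0.88378,+0.43932,+0.16106); r₂ = λ·B[:,1] = (-0.36955,+0.86648,-0.33564)
r₃ = r₁×r₂ = (-0.28700,+0.23711,+0.92812); SVD([r₁ r₂ r₃]) → R = UVᵀ:
  R  [+0.88378 -0.36955 -0.28700]
  R  [+0.43932 +0.86648 +0.23711]
  R  [+0.16106 -0.33564 +0.92812]
t = (-0.02785, +0.13790, +0.56914) m
tr R = 2.678374; θ = arccos((tr R − 1)/2) = 0.575010 rad = 32.946°
axis k = ((R−Rᵀ)₃₂, (R−Rᵀ)₁₃, (R−Rᵀ)₂₁) / (2 sinθ) = (-0.526576, -0.411936, +0.743658)
rvec = θ·k = (-0.302786, -0.236867, +0.427611)

rvec=(-0.3028, -0.2369, 0.4276) tvec=(-0.0279, 0.1379, 0.5691)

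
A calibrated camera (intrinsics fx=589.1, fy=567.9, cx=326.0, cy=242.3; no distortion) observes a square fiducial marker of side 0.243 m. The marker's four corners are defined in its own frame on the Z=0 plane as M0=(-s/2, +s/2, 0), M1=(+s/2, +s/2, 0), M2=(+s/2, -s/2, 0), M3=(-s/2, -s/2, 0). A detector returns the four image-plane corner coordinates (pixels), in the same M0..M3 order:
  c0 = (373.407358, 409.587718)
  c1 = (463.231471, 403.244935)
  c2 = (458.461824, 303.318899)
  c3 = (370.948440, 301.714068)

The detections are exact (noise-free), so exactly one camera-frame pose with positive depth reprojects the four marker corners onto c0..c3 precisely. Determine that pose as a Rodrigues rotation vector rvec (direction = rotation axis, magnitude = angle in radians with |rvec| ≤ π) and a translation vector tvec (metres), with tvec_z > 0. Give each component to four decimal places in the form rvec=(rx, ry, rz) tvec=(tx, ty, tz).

Intrinsics K: fx=589.1, fy=567.9, cx=326.0, cy=242.3
Marker side s = 0.243 m; corners in marker frame (Z=0):
  M0 = (-0.1215, +0.1215, 0)
  M1 = (+0.1215, +0.1215, 0)
  M2 = (+0.1215, -0.1215, 0)
  M3 = (-0.1215, -0.1215, 0)
Detected image corners:
  c0 = (373.407358, 409.587718) px
  c1 = (463.231471, 403.244935) px
  c2 = (458.461824, 303.318899) px
  c3 = (370.948440, 301.714068) px
Planar DLT: solve 8×8 A·h = b for H (H[2,2]=1):
  H  [+494.79570 -34.91241 +418.16683]
  H  [+101.10105 +384.42833 +353.66430]
  H  [+0.31205 -0.11996 +1.00000]
B = K⁻¹H; ‖b₁‖=0.737964, ‖b₂‖=0.737964; λ = 2/(‖b₁‖+‖b₂‖) = 1.355080, sign → tz>0 ⇒ λ=+1.355080
r₁ = λ·B[:,0] = (+0.90415,+0.06082,+0.42285); r₂ = λ·B[:,1] = (+0.00965,+0.98665,-0.16256)
r₃ = r₁×r₂ = (-0.42710,+0.15106,+0.89150); SVD([r₁ r₂ r₃]) → R = UVᵀ:
  R  [+0.90415 +0.00965 -0.42710]
  R  [+0.06082 +0.98665 +0.15106]
  R  [+0.42285 -0.16256 +0.89150]
t = (+0.21201, +0.26573, +1.35508) m
tr R = 2.782304; θ = arccos((tr R − 1)/2) = 0.470919 rad = 26.982°
axis k = ((R−Rᵀ)₃₂, (R−Rᵀ)₁₃, (R−Rᵀ)₂₁) / (2 sinθ) = (-0.345622, -0.936678, +0.056395)
rvec = θ·k = (-0.162760, -0.441099, +0.026558)

rvec=(-0.1628, -0.4411, 0.0266) tvec=(0.2120, 0.2657, 1.3551)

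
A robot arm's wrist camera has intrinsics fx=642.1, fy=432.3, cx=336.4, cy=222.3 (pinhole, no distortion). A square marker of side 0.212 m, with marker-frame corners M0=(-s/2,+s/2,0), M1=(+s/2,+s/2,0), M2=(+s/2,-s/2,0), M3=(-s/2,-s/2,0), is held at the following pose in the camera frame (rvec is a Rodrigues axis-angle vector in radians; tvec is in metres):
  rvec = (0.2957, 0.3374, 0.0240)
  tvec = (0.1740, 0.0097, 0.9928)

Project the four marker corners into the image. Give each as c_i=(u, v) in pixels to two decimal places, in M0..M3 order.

c0=(382.96, 264.58) c1=(516.04, 274.20) c2=(524.14, 183.14) c3=(382.30, 179.18)

Intrinsics K: fx=642.1, fy=432.3, cx=336.4, cy=222.3
Marker side s = 0.212 m; corners in marker frame (Z=0):
  M0 = (-0.1060, +0.1060, 0)
  M1 = (+0.1060, +0.1060, 0)
  M2 = (+0.1060, -0.1060, 0)
  M3 = (-0.1060, -0.1060, 0)
rvec = (0.2957, 0.3374, 0.0240), |rvec| = θ = 0.44928 rad = 25.742°
Rodrigues: sinθ=0.43432, 1−cosθ=0.09924; R = I + sinθ·[k]× + (1−cosθ)·[k]×²:
    [+0.94375 +0.02585 +0.32965]
    [+0.07225 +0.95673 -0.28187]
    [-0.32267 +0.28983 +0.90104]
t = (0.1740, 0.0097, 0.9928) m
M0: Pc = R·M0+t = (+0.07670, +0.10345, +1.05773); u = 642.1·(+0.07670)/1.05773 + 336.4 = 382.9630, v = 432.3·(+0.10345)/1.05773 + 222.3 = 264.5826
M1: Pc = R·M1+t = (+0.27678, +0.11877, +0.98932); u = 642.1·(+0.27678)/0.98932 + 336.4 = 516.0376, v = 432.3·(+0.11877)/0.98932 + 222.3 = 274.1994
M2: Pc = R·M2+t = (+0.27130, -0.08405, +0.92787); u = 642.1·(+0.27130)/0.92787 + 336.4 = 524.1409, v = 432.3·(-0.08405)/0.92787 + 222.3 = 183.1387
M3: Pc = R·M3+t = (+0.07122, -0.09937, +0.99628); u = 642.1·(+0.07122)/0.99628 + 336.4 = 382.3027, v = 432.3·(-0.09937)/0.99628 + 222.3 = 179.1812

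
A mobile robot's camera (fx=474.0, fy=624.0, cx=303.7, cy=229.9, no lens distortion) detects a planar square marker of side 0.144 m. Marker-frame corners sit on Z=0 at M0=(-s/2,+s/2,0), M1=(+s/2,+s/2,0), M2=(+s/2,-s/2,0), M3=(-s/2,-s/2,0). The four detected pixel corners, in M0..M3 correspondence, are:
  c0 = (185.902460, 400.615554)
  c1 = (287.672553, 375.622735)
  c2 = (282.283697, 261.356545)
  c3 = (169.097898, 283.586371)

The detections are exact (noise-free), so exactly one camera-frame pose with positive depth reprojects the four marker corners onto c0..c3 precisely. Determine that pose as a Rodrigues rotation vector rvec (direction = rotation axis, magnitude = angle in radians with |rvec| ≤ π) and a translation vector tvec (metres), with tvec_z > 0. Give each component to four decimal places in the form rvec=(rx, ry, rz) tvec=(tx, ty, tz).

rvec=(0.4604, -0.2278, -0.0889) tvec=(-0.0955, 0.1053, 0.6374)

Intrinsics K: fx=474.0, fy=624.0, cx=303.7, cy=229.9
Marker side s = 0.144 m; corners in marker frame (Z=0):
  M0 = (-0.0720, +0.0720, 0)
  M1 = (+0.0720, +0.0720, 0)
  M2 = (+0.0720, -0.0720, 0)
  M3 = (-0.0720, -0.0720, 0)
Detected image corners:
  c0 = (185.902460, 400.615554) px
  c1 = (287.672553, 375.622735) px
  c2 = (282.283697, 261.356545) px
  c3 = (169.097898, 283.586371) px
Planar DLT: solve 8×8 A·h = b for H (H[2,2]=1):
  H  [+816.03852 +239.33739 +232.72037]
  H  [-62.07268 +1035.95005 +332.96944]
  H  [+0.30997 +0.70560 +1.00000]
B = K⁻¹H; ‖b₁‖=1.568840, ‖b₂‖=1.568840; λ = 2/(‖b₁‖+‖b₂‖) = 0.637414, sign → tz>0 ⇒ λ=+0.637414
r₁ = λ·B[:,0] = (+0.97078,-0.13620,+0.19758); r₂ = λ·B[:,1] = (+0.03368,+0.89252,+0.44976)
r₃ = r₁×r₂ = (-0.23760,-0.42996,+0.87102); SVD([r₁ r₂ r₃]) → R = UVᵀ:
  R  [+0.97078 +0.03368 -0.23760]
  R  [-0.13620 +0.89252 -0.42996]
  R  [+0.19758 +0.44976 +0.87102]
t = (-0.09545, +0.10529, +0.63741) m
tr R = 2.734317; θ = arccos((tr R − 1)/2) = 0.521328 rad = 29.870°
axis k = ((R−Rᵀ)₃₂, (R−Rᵀ)₁₃, (R−Rᵀ)₂₁) / (2 sinθ) = (+0.883192, -0.436901, -0.170556)
rvec = θ·k = (+0.460433, -0.227769, -0.088915)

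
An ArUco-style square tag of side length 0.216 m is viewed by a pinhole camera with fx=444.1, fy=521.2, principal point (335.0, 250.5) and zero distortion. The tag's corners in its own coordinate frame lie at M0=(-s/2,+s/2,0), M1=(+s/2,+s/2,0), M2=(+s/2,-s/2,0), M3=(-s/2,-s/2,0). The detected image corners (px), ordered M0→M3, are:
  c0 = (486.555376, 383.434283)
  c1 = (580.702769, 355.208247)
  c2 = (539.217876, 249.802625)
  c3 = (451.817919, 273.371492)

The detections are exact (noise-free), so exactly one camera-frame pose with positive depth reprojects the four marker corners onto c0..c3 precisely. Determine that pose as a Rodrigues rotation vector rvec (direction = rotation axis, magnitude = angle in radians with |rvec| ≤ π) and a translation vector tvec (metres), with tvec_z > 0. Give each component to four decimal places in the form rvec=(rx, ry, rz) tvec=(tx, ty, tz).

Intrinsics K: fx=444.1, fy=521.2, cx=335.0, cy=250.5
Marker side s = 0.216 m; corners in marker frame (Z=0):
  M0 = (-0.1080, +0.1080, 0)
  M1 = (+0.1080, +0.1080, 0)
  M2 = (+0.1080, -0.1080, 0)
  M3 = (-0.1080, -0.1080, 0)
Detected image corners:
  c0 = (486.555376, 383.434283) px
  c1 = (580.702769, 355.208247) px
  c2 = (539.217876, 249.802625) px
  c3 = (451.817919, 273.371492) px
Planar DLT: solve 8×8 A·h = b for H (H[2,2]=1):
  H  [+474.46898 -23.50051 +514.29586]
  H  [-85.80131 +375.96310 +313.04250]
  H  [+0.10664 -0.38891 +1.00000]
B = K⁻¹H; ‖b₁‖=1.016856, ‖b₂‖=1.016856; λ = 2/(‖b₁‖+‖b₂‖) = 0.983423, sign → tz>0 ⇒ λ=+0.983423
r₁ = λ·B[:,0] = (+0.97156,-0.21230,+0.10488); r₂ = λ·B[:,1] = (+0.23646,+0.89320,-0.38246)
r₃ = r₁×r₂ = (-0.01248,+0.39638,+0.91800); SVD([r₁ r₂ r₃]) → R = UVᵀ:
  R  [+0.97156 +0.23646 -0.01248]
  R  [-0.21230 +0.89320 +0.39638]
  R  [+0.10488 -0.38246 +0.91800]
t = (+0.39704, +0.11801, +0.98342) m
tr R = 2.782763; θ = arccos((tr R − 1)/2) = 0.470412 rad = 26.953°
axis k = ((R−Rᵀ)₃₂, (R−Rᵀ)₁₃, (R−Rᵀ)₂₁) / (2 sinθ) = (-0.859168, -0.129461, -0.495046)
rvec = θ·k = (-0.404163, -0.060900, -0.232875)

rvec=(-0.4042, -0.0609, -0.2329) tvec=(0.3970, 0.1180, 0.9834)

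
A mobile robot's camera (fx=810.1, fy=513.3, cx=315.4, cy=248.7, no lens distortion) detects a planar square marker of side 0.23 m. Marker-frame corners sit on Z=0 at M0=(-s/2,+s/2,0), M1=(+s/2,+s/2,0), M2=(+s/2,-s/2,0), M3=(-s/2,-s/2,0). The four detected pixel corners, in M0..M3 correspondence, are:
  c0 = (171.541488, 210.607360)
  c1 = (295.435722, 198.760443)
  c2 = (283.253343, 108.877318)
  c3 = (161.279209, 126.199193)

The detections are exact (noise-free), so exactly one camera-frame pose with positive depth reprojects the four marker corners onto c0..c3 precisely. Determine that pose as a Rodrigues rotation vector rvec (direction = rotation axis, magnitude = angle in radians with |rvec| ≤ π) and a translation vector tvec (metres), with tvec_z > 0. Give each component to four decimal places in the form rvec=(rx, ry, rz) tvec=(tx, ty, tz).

Intrinsics K: fx=810.1, fy=513.3, cx=315.4, cy=248.7
Marker side s = 0.23 m; corners in marker frame (Z=0):
  M0 = (-0.1150, +0.1150, 0)
  M1 = (+0.1150, +0.1150, 0)
  M2 = (+0.1150, -0.1150, 0)
  M3 = (-0.1150, -0.1150, 0)
Detected image corners:
  c0 = (171.541488, 210.607360) px
  c1 = (295.435722, 198.760443) px
  c2 = (283.253343, 108.877318) px
  c3 = (161.279209, 126.199193) px
Planar DLT: solve 8×8 A·h = b for H (H[2,2]=1):
  H  [+470.61636 +39.01301 +225.86921]
  H  [-108.61770 +371.69131 +161.13399]
  H  [-0.28024 -0.04233 +1.00000]
B = K⁻¹H; ‖b₁‖=0.748626, ‖b₂‖=0.748626; λ = 2/(‖b₁‖+‖b₂‖) = 1.335780, sign → tz>0 ⇒ λ=+1.335780
r₁ = λ·B[:,0] = (+0.92174,-0.10129,-0.37434); r₂ = λ·B[:,1] = (+0.08634,+0.99466,-0.05654)
r₃ = r₁×r₂ = (+0.37806,+0.01979,+0.92557); SVD([r₁ r₂ r₃]) → R = UVᵀ:
  R  [+0.92174 +0.08634 +0.37806]
  R  [-0.10129 +0.99466 +0.01979]
  R  [-0.37434 -0.05654 +0.92557]
t = (-0.14763, -0.22788, +1.33578) m
tr R = 2.841973; θ = arccos((tr R − 1)/2) = 0.400191 rad = 22.929°
axis k = ((R−Rᵀ)₃₂, (R−Rᵀ)₁₃, (R−Rᵀ)₂₁) / (2 sinθ) = (-0.097963, +0.965617, -0.240803)
rvec = θ·k = (-0.039204, +0.386432, -0.096367)

rvec=(-0.0392, 0.3864, -0.0964) tvec=(-0.1476, -0.2279, 1.3358)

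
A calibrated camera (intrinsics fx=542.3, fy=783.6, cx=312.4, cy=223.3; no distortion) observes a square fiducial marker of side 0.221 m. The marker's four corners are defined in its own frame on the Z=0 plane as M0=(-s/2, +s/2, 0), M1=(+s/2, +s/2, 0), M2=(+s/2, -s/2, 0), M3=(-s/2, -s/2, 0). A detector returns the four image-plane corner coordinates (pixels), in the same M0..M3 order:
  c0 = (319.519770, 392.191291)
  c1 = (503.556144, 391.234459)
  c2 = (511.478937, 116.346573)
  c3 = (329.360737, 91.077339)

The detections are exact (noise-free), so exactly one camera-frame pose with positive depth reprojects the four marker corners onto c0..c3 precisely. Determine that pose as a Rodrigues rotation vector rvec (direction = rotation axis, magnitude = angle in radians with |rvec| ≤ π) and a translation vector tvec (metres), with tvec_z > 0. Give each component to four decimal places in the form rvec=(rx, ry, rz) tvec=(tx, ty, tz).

rvec=(-0.0104, -0.2518, 0.0494) tvec=(0.1197, 0.0186, 0.6021)

Intrinsics K: fx=542.3, fy=783.6, cx=312.4, cy=223.3
Marker side s = 0.221 m; corners in marker frame (Z=0):
  M0 = (-0.1105, +0.1105, 0)
  M1 = (+0.1105, +0.1105, 0)
  M2 = (+0.1105, -0.1105, 0)
  M3 = (-0.1105, -0.1105, 0)
Detected image corners:
  c0 = (319.519770, 392.191291) px
  c1 = (503.556144, 391.234459) px
  c2 = (511.478937, 116.346573) px
  c3 = (329.360737, 91.077339) px
Planar DLT: solve 8×8 A·h = b for H (H[2,2]=1):
  H  [+1000.27428 -51.37370 +420.17187]
  H  [+157.54015 +1293.68431 +247.55454]
  H  [+0.41320 -0.02736 +1.00000]
B = K⁻¹H; ‖b₁‖=1.660852, ‖b₂‖=1.660852; λ = 2/(‖b₁‖+‖b₂‖) = 0.602101, sign → tz>0 ⇒ λ=+0.602101
r₁ = λ·B[:,0] = (+0.96726,+0.05015,+0.24879); r₂ = λ·B[:,1] = (-0.04755,+0.99873,-0.01648)
r₃ = r₁×r₂ = (-0.24930,+0.00411,+0.96842); SVD([r₁ r₂ r₃]) → R = UVᵀ:
  R  [+0.96726 -0.04755 -0.24930]
  R  [+0.05015 +0.99873 +0.00411]
  R  [+0.24879 -0.01648 +0.96842]
t = (+0.11966, +0.01864, +0.60210) m
tr R = 2.934409; θ = arccos((tr R − 1)/2) = 0.256813 rad = 14.714°
axis k = ((R−Rᵀ)₃₂, (R−Rᵀ)₁₃, (R−Rᵀ)₂₁) / (2 sinθ) = (-0.040515, -0.980494, +0.192327)
rvec = θ·k = (-0.010405, -0.251804, +0.049392)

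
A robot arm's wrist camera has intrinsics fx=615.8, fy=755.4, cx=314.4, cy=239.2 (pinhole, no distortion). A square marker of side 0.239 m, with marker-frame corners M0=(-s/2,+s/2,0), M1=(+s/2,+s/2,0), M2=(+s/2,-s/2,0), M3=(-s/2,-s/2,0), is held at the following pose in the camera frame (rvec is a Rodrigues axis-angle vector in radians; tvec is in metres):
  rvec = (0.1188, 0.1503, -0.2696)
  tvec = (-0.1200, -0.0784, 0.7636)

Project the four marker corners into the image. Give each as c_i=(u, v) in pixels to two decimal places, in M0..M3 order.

Intrinsics K: fx=615.8, fy=755.4, cx=314.4, cy=239.2
Marker side s = 0.239 m; corners in marker frame (Z=0):
  M0 = (-0.1195, +0.1195, 0)
  M1 = (+0.1195, +0.1195, 0)
  M2 = (+0.1195, -0.1195, 0)
  M3 = (-0.1195, -0.1195, 0)
rvec = (0.1188, 0.1503, -0.2696), |rvec| = θ = 0.33074 rad = 18.950°
Rodrigues: sinθ=0.32474, 1−cosθ=0.05420; R = I + sinθ·[k]× + (1−cosθ)·[k]×²:
    [+0.95280 +0.27356 +0.13171]
    [-0.25586 +0.95700 -0.13672]
    [-0.16344 +0.09657 +0.98181]
t = (-0.1200, -0.0784, 0.7636) m
M0: Pc = R·M0+t = (-0.20117, +0.06654, +0.79467); u = 615.8·(-0.20117)/0.79467 + 314.4 = 158.5120, v = 755.4·(+0.06654)/0.79467 + 239.2 = 302.4486
M1: Pc = R·M1+t = (+0.02655, +0.00539, +0.75561); u = 615.8·(+0.02655)/0.75561 + 314.4 = 336.0369, v = 755.4·(+0.00539)/0.75561 + 239.2 = 244.5836
M2: Pc = R·M2+t = (-0.03883, -0.22334, +0.73253); u = 615.8·(-0.03883)/0.73253 + 314.4 = 281.7566, v = 755.4·(-0.22334)/0.73253 + 239.2 = 8.8900
M3: Pc = R·M3+t = (-0.26655, -0.16219, +0.77159); u = 615.8·(-0.26655)/0.77159 + 314.4 = 101.6695, v = 755.4·(-0.16219)/0.77159 + 239.2 = 80.4183

c0=(158.51, 302.45) c1=(336.04, 244.58) c2=(281.76, 8.89) c3=(101.67, 80.42)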